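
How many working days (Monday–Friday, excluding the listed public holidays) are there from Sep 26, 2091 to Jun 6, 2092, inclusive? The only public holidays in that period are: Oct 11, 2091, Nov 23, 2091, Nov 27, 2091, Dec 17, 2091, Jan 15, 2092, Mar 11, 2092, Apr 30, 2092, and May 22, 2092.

Sep 26, 2091 is a Wednesday.
From Sep 26, 2091 to Jun 6, 2092 is 255 days inclusive.
255 = 7 × 36 + 3, so there are 36 full weeks plus 3 extra days.
Each full week contributes 5 weekdays (Mon–Fri): 36 × 5 = 180.
The 3 extra days are Wed, Thu, Fri — 3 of them qualify.
Total: 180 + 3 = 183.
Holidays: Oct 11, 2091 (Thu); Nov 23, 2091 (Fri); Nov 27, 2091 (Tue); Dec 17, 2091 (Mon); Jan 15, 2092 (Tue); Mar 11, 2092 (Tue); Apr 30, 2092 (Wed); May 22, 2092 (Thu).
All 8 holidays fall on weekdays, so subtract 8.
Business days: 183 − 8 = 175.

175 working days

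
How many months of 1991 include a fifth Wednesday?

A month has five Wednesdays exactly when Wednesday falls within its first (length − 28) days.
Jan: 31 days, starts Tue → 5 of Tue, Wed, Thu ✓
Feb: 28 days, starts Fri → 5 of (none)
Mar: 31 days, starts Fri → 5 of Fri, Sat, Sun
Apr: 30 days, starts Mon → 5 of Mon, Tue
May: 31 days, starts Wed → 5 of Wed, Thu, Fri ✓
Jun: 30 days, starts Sat → 5 of Sat, Sun
Jul: 31 days, starts Mon → 5 of Mon, Tue, Wed ✓
Aug: 31 days, starts Thu → 5 of Thu, Fri, Sat
Sep: 30 days, starts Sun → 5 of Sun, Mon
Oct: 31 days, starts Tue → 5 of Tue, Wed, Thu ✓
Nov: 30 days, starts Fri → 5 of Fri, Sat
Dec: 31 days, starts Sun → 5 of Sun, Mon, Tue
Months with five Wednesdays: Jan, May, Jul, Oct.

4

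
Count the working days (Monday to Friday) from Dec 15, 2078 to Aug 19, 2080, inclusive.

438 weekdays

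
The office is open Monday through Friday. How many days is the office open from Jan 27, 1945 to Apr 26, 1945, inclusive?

64 weekdays

Jan 27, 1945 is a Saturday.
The range spans 90 days (inclusive of both endpoints).
90 = 7 × 12 + 6, so there are 12 full weeks plus 6 extra days.
Each full week contributes 5 weekdays (Mon–Fri): 12 × 5 = 60.
The 6 extra days are Sat, Sun, Mon, Tue, Wed, Thu — 4 of them qualify.
Total: 60 + 4 = 64.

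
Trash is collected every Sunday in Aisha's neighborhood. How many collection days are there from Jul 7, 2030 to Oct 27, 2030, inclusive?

Jul 7, 2030 is a Sunday.
The range spans 113 days (inclusive of both endpoints).
113 = 7 × 16 + 1, so there are 16 full weeks plus 1 extra day.
Each full week contributes one Sunday: 16 so far.
The 1 extra day is Sunday — 1 of them qualifies.
Total: 16 + 1 = 17.

17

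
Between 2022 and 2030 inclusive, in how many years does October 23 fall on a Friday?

Day of week of October 23 in each year:
2022: Sun, 2023: Mon, 2024: Wed, 2025: Thu, 2026: Fri ✓, 2027: Sat, 2028: Mon, 2029: Tue, 2030: Wed
Fridays: 2026.

1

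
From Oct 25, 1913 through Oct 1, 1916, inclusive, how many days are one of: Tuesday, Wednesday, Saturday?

460

Oct 25, 1913 is a Saturday.
The range spans 1073 days (inclusive of both endpoints).
1073 = 7 × 153 + 2, so there are 153 full weeks plus 2 extra days.
Each full week contributes 3 days from the set (Tue, Wed, Sat): 153 × 3 = 459.
The 2 extra days are Saturday, Sunday — 1 of them qualifies.
Total: 459 + 1 = 460.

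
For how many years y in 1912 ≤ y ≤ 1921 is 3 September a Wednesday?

Day of week of September 3 in each year:
1912: Tue, 1913: Wed ✓, 1914: Thu, 1915: Fri, 1916: Sun, 1917: Mon, 1918: Tue, 1919: Wed ✓, 1920: Fri, 1921: Sat
Wednesdays: 1913, 1919.

2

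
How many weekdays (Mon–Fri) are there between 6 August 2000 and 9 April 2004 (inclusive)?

6 August 2000 is a Sunday.
The range spans 1343 days (inclusive of both endpoints).
1343 = 7 × 191 + 6, so there are 191 full weeks plus 6 extra days.
Each full week contributes 5 weekdays (Mon–Fri): 191 × 5 = 955.
The 6 extra days are Sun, Mon, Tue, Wed, Thu, Fri — 5 of them qualify.
Total: 955 + 5 = 960.

960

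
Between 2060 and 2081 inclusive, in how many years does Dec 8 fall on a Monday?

3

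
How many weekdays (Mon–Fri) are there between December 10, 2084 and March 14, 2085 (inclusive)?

December 10, 2084 is a Sunday.
The range spans 95 days (inclusive of both endpoints).
95 = 7 × 13 + 4, so there are 13 full weeks plus 4 extra days.
Each full week contributes 5 weekdays (Mon–Fri): 13 × 5 = 65.
The 4 extra days are Sunday, Monday, Tuesday, Wednesday — 3 of them qualify.
Total: 65 + 3 = 68.

68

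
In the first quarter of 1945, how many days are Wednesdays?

13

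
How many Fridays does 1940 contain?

52

Jan 1, 1940 is a Monday.
That's 366 days from start to end, counting both.
366 = 7 × 52 + 2, so there are 52 full weeks plus 2 extra days.
Each full week contributes one Friday: 52 so far.
The 2 extra days are Monday, Tuesday — none qualify.
Total: 52 + 0 = 52.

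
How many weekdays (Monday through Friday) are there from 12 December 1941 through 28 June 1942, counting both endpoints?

141

12 December 1941 is a Friday.
From 12 December 1941 to 28 June 1942 is 199 days inclusive.
199 = 7 × 28 + 3, so there are 28 full weeks plus 3 extra days.
Each full week contributes 5 weekdays (Mon–Fri): 28 × 5 = 140.
The 3 extra days are Friday, Saturday, Sunday — 1 of them qualifies.
Total: 140 + 1 = 141.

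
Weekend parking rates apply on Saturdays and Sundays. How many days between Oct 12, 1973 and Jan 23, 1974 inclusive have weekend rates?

30

Oct 12, 1973 is a Friday.
The range spans 104 days (inclusive of both endpoints).
104 = 7 × 14 + 6, so there are 14 full weeks plus 6 extra days.
Each full week contributes 2 weekend days (Sat, Sun): 14 × 2 = 28.
The 6 extra days are Friday, Saturday, Sunday, Monday, Tuesday, Wednesday — 2 of them qualify.
Total: 28 + 2 = 30.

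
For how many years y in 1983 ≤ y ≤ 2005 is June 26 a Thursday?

3

Day of week of June 26 in each year:
1983: Sun, 1984: Tue, 1985: Wed, 1986: Thu ✓, 1987: Fri, 1988: Sun, 1989: Mon, 1990: Tue, 1991: Wed, 1992: Fri, 1993: Sat, 1994: Sun, 1995: Mon, 1996: Wed, 1997: Thu ✓, 1998: Fri, 1999: Sat, 2000: Mon, 2001: Tue, 2002: Wed, 2003: Thu ✓, 2004: Sat, 2005: Sun
Thursdays: 1986, 1997, 2003.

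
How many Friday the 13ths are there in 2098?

The 13th falls on a Friday when the month's 13th has weekday Fri.
Jan 13 is Mon; Feb 13 is Thu; Mar 13 is Thu; Apr 13 is Sun; May 13 is Tue; Jun 13 is Fri ✓; Jul 13 is Sun; Aug 13 is Wed; Sep 13 is Sat; Oct 13 is Mon; Nov 13 is Thu; Dec 13 is Sat.
Friday the 13ths: Jun.

1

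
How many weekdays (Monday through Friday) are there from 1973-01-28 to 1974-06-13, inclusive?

1973-01-28 is a Sunday.
The range spans 502 days (inclusive of both endpoints).
502 = 7 × 71 + 5, so there are 71 full weeks plus 5 extra days.
Each full week contributes 5 weekdays (Mon–Fri): 71 × 5 = 355.
The 5 extra days are Sunday, Monday, Tuesday, Wednesday, Thursday — 4 of them qualify.
Total: 355 + 4 = 359.

359 weekdays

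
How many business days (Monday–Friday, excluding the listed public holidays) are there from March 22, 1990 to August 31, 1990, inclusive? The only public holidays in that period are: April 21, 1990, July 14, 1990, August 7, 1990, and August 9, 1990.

115 business days

March 22, 1990 is a Thursday.
That's 163 days from start to end, counting both.
163 = 7 × 23 + 2, so there are 23 full weeks plus 2 extra days.
Each full week contributes 5 weekdays (Mon–Fri): 23 × 5 = 115.
The 2 extra days are Thu, Fri — 2 of them qualify.
Total: 115 + 2 = 117.
Holidays: April 21, 1990 (Sat); July 14, 1990 (Sat); August 7, 1990 (Tue); August 9, 1990 (Thu).
2 of the 4 holidays fall on weekdays; the rest are weekends and were already excluded.
Business days: 117 − 2 = 115.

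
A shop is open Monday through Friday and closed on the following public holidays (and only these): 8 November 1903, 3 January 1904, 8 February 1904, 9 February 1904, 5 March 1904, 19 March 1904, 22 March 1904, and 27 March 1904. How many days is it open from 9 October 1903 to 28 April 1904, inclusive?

142 business days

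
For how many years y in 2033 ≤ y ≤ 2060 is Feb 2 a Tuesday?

Day of week of February 2 in each year:
2033: Wed, 2034: Thu, 2035: Fri, 2036: Sat, 2037: Mon, 2038: Tue ✓, 2039: Wed, 2040: Thu, 2041: Sat, 2042: Sun, 2043: Mon, 2044: Tue ✓, 2045: Thu, 2046: Fri, 2047: Sat, 2048: Sun, 2049: Tue ✓, 2050: Wed, 2051: Thu, 2052: Fri, 2053: Sun, 2054: Mon, 2055: Tue ✓, 2056: Wed, 2057: Fri, 2058: Sat, 2059: Sun, 2060: Mon
Tuesdays: 2038, 2044, 2049, 2055.

4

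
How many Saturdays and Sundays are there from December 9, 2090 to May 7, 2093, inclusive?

December 9, 2090 is a Saturday.
From December 9, 2090 to May 7, 2093 is 881 days inclusive.
881 = 7 × 125 + 6, so there are 125 full weeks plus 6 extra days.
Each full week contributes 2 weekend days (Sat, Sun): 125 × 2 = 250.
The 6 extra days are Saturday, Sunday, Monday, Tuesday, Wednesday, Thursday — 2 of them qualify.
Total: 250 + 2 = 252.

252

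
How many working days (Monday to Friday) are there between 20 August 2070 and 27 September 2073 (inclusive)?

811 weekdays

20 August 2070 is a Wednesday.
From 20 August 2070 to 27 September 2073 is 1135 days inclusive.
1135 = 7 × 162 + 1, so there are 162 full weeks plus 1 extra day.
Each full week contributes 5 weekdays (Mon–Fri): 162 × 5 = 810.
The 1 extra day is Wed — 1 of them qualifies.
Total: 810 + 1 = 811.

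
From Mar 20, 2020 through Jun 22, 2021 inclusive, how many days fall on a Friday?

66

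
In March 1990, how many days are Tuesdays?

1 March 1990 is a Thursday.
The range spans 31 days (inclusive of both endpoints).
31 = 7 × 4 + 3, so there are 4 full weeks plus 3 extra days.
Each full week contributes one Tuesday: 4 so far.
The 3 extra days are Thursday, Friday, Saturday — none qualify.
Total: 4 + 0 = 4.

4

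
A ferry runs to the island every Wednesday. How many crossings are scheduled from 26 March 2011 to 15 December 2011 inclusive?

26 March 2011 is a Saturday.
From 26 March 2011 to 15 December 2011 is 265 days inclusive.
265 = 7 × 37 + 6, so there are 37 full weeks plus 6 extra days.
Each full week contributes one Wednesday: 37 so far.
The 6 extra days are Sat, Sun, Mon, Tue, Wed, Thu — 1 of them qualifies.
Total: 37 + 1 = 38.

38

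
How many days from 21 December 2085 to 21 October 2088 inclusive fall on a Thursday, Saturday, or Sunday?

21 December 2085 is a Friday.
From 21 December 2085 to 21 October 2088 is 1036 days inclusive.
1036 = 7 × 148, so the span is exactly 148 full weeks.
Each full week contributes 3 days from the set (Thu, Sat, Sun): 148 × 3 = 444.

444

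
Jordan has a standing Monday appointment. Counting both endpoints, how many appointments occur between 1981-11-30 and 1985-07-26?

1981-11-30 is a Monday.
The range spans 1335 days (inclusive of both endpoints).
1335 = 7 × 190 + 5, so there are 190 full weeks plus 5 extra days.
Each full week contributes one Monday: 190 so far.
The 5 extra days are Mon, Tue, Wed, Thu, Fri — 1 of them qualifies.
Total: 190 + 1 = 191.

191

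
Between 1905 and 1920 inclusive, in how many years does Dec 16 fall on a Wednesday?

2

Day of week of December 16 in each year:
1905: Sat, 1906: Sun, 1907: Mon, 1908: Wed ✓, 1909: Thu, 1910: Fri, 1911: Sat, 1912: Mon, 1913: Tue, 1914: Wed ✓, 1915: Thu, 1916: Sat, 1917: Sun, 1918: Mon, 1919: Tue, 1920: Thu
Wednesdays: 1908, 1914.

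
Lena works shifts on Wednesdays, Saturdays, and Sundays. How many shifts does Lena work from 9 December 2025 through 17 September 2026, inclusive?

9 December 2025 is a Tuesday.
The range spans 283 days (inclusive of both endpoints).
283 = 7 × 40 + 3, so there are 40 full weeks plus 3 extra days.
Each full week contributes 3 days from the set (Wed, Sat, Sun): 40 × 3 = 120.
The 3 extra days are Tue, Wed, Thu — 1 of them qualifies.
Total: 120 + 1 = 121.

121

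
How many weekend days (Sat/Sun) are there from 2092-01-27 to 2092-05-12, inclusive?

31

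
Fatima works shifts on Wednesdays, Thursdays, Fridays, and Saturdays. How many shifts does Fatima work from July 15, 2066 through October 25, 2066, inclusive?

59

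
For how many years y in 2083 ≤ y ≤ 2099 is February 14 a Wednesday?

Day of week of February 14 in each year:
2083: Sun, 2084: Mon, 2085: Wed ✓, 2086: Thu, 2087: Fri, 2088: Sat, 2089: Mon, 2090: Tue, 2091: Wed ✓, 2092: Thu, 2093: Sat, 2094: Sun, 2095: Mon, 2096: Tue, 2097: Thu, 2098: Fri, 2099: Sat
Wednesdays: 2085, 2091.

2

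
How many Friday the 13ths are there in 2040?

3

The 13th falls on a Friday when the month's 13th has weekday Fri.
Jan 13 is Fri ✓; Feb 13 is Mon; Mar 13 is Tue; Apr 13 is Fri ✓; May 13 is Sun; Jun 13 is Wed; Jul 13 is Fri ✓; Aug 13 is Mon; Sep 13 is Thu; Oct 13 is Sat; Nov 13 is Tue; Dec 13 is Thu.
Friday the 13ths: Jan, Apr, Jul.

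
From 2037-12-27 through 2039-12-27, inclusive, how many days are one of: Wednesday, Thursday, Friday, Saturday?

2037-12-27 is a Sunday.
The range spans 731 days (inclusive of both endpoints).
731 = 7 × 104 + 3, so there are 104 full weeks plus 3 extra days.
Each full week contributes 4 days from the set (Wed, Thu, Fri, Sat): 104 × 4 = 416.
The 3 extra days are Sun, Mon, Tue — none qualify.
Total: 416 + 0 = 416.

416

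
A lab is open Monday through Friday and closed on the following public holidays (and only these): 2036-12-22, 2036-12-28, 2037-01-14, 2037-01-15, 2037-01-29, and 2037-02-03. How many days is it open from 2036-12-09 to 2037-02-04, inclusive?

2036-12-09 is a Tuesday.
That's 58 days from start to end, counting both.
58 = 7 × 8 + 2, so there are 8 full weeks plus 2 extra days.
Each full week contributes 5 weekdays (Mon–Fri): 8 × 5 = 40.
The 2 extra days are Tuesday, Wednesday — 2 of them qualify.
Total: 40 + 2 = 42.
Holidays: 2036-12-22 (Mon); 2036-12-28 (Sun); 2037-01-14 (Wed); 2037-01-15 (Thu); 2037-01-29 (Thu); 2037-02-03 (Tue).
5 of the 6 holidays fall on weekdays; the rest are weekends and were already excluded.
Business days: 42 − 5 = 37.

37 business days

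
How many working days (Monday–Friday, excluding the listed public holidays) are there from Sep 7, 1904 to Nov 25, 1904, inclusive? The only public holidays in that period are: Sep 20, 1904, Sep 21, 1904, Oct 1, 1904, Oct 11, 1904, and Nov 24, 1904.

54

Sep 7, 1904 is a Wednesday.
The range spans 80 days (inclusive of both endpoints).
80 = 7 × 11 + 3, so there are 11 full weeks plus 3 extra days.
Each full week contributes 5 weekdays (Mon–Fri): 11 × 5 = 55.
The 3 extra days are Wednesday, Thursday, Friday — 3 of them qualify.
Total: 55 + 3 = 58.
Holidays: Sep 20, 1904 (Tue); Sep 21, 1904 (Wed); Oct 1, 1904 (Sat); Oct 11, 1904 (Tue); Nov 24, 1904 (Thu).
4 of the 5 holidays fall on weekdays; the rest are weekends and were already excluded.
Business days: 58 − 4 = 54.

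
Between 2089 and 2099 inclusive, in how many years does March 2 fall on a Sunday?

2

Day of week of March 2 in each year:
2089: Wed, 2090: Thu, 2091: Fri, 2092: Sun ✓, 2093: Mon, 2094: Tue, 2095: Wed, 2096: Fri, 2097: Sat, 2098: Sun ✓, 2099: Mon
Sundays: 2092, 2098.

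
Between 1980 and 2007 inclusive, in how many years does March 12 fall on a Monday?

4

Day of week of March 12 in each year:
1980: Wed, 1981: Thu, 1982: Fri, 1983: Sat, 1984: Mon ✓, 1985: Tue, 1986: Wed, 1987: Thu, 1988: Sat, 1989: Sun, 1990: Mon ✓, 1991: Tue, 1992: Thu, 1993: Fri, 1994: Sat, 1995: Sun, 1996: Tue, 1997: Wed, 1998: Thu, 1999: Fri, 2000: Sun, 2001: Mon ✓, 2002: Tue, 2003: Wed, 2004: Fri, 2005: Sat, 2006: Sun, 2007: Mon ✓
Mondays: 1984, 1990, 2001, 2007.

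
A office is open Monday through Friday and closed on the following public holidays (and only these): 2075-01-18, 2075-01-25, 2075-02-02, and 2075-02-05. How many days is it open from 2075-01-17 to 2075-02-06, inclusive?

12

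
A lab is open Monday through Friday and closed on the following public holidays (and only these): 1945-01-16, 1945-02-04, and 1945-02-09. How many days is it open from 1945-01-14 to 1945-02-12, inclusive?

1945-01-14 is a Sunday.
The range spans 30 days (inclusive of both endpoints).
30 = 7 × 4 + 2, so there are 4 full weeks plus 2 extra days.
Each full week contributes 5 weekdays (Mon–Fri): 4 × 5 = 20.
The 2 extra days are Sun, Mon — 1 of them qualifies.
Total: 20 + 1 = 21.
Holidays: 1945-01-16 (Tue); 1945-02-04 (Sun); 1945-02-09 (Fri).
2 of the 3 holidays fall on weekdays; the rest are weekends and were already excluded.
Business days: 21 − 2 = 19.

19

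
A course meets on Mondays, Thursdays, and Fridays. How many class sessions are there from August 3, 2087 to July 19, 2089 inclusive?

August 3, 2087 is a Sunday.
That's 717 days from start to end, counting both.
717 = 7 × 102 + 3, so there are 102 full weeks plus 3 extra days.
Each full week contributes 3 days from the set (Mon, Thu, Fri): 102 × 3 = 306.
The 3 extra days are Sunday, Monday, Tuesday — 1 of them qualifies.
Total: 306 + 1 = 307.

307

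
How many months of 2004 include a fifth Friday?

A month has five Fridays exactly when Friday falls within its first (length − 28) days.
Jan: 31 days, starts Thu → 5 of Thu, Fri, Sat ✓
Feb: 29 days, starts Sun → 5 of Sun
Mar: 31 days, starts Mon → 5 of Mon, Tue, Wed
Apr: 30 days, starts Thu → 5 of Thu, Fri ✓
May: 31 days, starts Sat → 5 of Sat, Sun, Mon
Jun: 30 days, starts Tue → 5 of Tue, Wed
Jul: 31 days, starts Thu → 5 of Thu, Fri, Sat ✓
Aug: 31 days, starts Sun → 5 of Sun, Mon, Tue
Sep: 30 days, starts Wed → 5 of Wed, Thu
Oct: 31 days, starts Fri → 5 of Fri, Sat, Sun ✓
Nov: 30 days, starts Mon → 5 of Mon, Tue
Dec: 31 days, starts Wed → 5 of Wed, Thu, Fri ✓
Months with five Fridays: Jan, Apr, Jul, Oct, Dec.

5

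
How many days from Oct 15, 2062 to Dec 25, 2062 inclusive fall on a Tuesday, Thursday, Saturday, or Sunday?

Oct 15, 2062 is a Sunday.
The range spans 72 days (inclusive of both endpoints).
72 = 7 × 10 + 2, so there are 10 full weeks plus 2 extra days.
Each full week contributes 4 days from the set (Tue, Thu, Sat, Sun): 10 × 4 = 40.
The 2 extra days are Sunday, Monday — 1 of them qualifies.
Total: 40 + 1 = 41.

41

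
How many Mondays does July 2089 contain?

4

1 July 2089 is a Friday.
That's 31 days from start to end, counting both.
31 = 7 × 4 + 3, so there are 4 full weeks plus 3 extra days.
Each full week contributes one Monday: 4 so far.
The 3 extra days are Friday, Saturday, Sunday — none qualify.
Total: 4 + 0 = 4.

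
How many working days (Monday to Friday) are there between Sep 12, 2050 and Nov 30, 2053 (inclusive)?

Sep 12, 2050 is a Monday.
The range spans 1176 days (inclusive of both endpoints).
1176 = 7 × 168, so the span is exactly 168 full weeks.
Each full week contributes 5 weekdays (Mon–Fri): 168 × 5 = 840.

840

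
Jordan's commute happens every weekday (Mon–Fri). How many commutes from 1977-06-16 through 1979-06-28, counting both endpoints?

1977-06-16 is a Thursday.
That's 743 days from start to end, counting both.
743 = 7 × 106 + 1, so there are 106 full weeks plus 1 extra day.
Each full week contributes 5 weekdays (Mon–Fri): 106 × 5 = 530.
The 1 extra day is Thursday — 1 of them qualifies.
Total: 530 + 1 = 531.

531 weekdays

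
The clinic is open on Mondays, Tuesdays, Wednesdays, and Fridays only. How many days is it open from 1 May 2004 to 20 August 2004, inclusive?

64

1 May 2004 is a Saturday.
That's 112 days from start to end, counting both.
112 = 7 × 16, so the span is exactly 16 full weeks.
Each full week contributes 4 days from the set (Mon, Tue, Wed, Fri): 16 × 4 = 64.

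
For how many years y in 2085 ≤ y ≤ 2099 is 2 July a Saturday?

2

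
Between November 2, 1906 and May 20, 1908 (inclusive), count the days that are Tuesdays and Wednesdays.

162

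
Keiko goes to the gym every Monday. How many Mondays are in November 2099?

5

1 November 2099 is a Sunday.
That's 30 days from start to end, counting both.
30 = 7 × 4 + 2, so there are 4 full weeks plus 2 extra days.
Each full week contributes one Monday: 4 so far.
The 2 extra days are Sunday, Monday — 1 of them qualifies.
Total: 4 + 1 = 5.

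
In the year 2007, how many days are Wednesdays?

January 1, 2007 is a Monday.
That's 365 days from start to end, counting both.
365 = 7 × 52 + 1, so there are 52 full weeks plus 1 extra day.
Each full week contributes one Wednesday: 52 so far.
The 1 extra day is Mon — none qualify.
Total: 52 + 0 = 52.

52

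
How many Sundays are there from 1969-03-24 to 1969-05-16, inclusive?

1969-03-24 is a Monday.
The range spans 54 days (inclusive of both endpoints).
54 = 7 × 7 + 5, so there are 7 full weeks plus 5 extra days.
Each full week contributes one Sunday: 7 so far.
The 5 extra days are Monday, Tuesday, Wednesday, Thursday, Friday — none qualify.
Total: 7 + 0 = 7.

7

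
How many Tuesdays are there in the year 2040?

52

Jan 1, 2040 is a Sunday.
From Jan 1, 2040 to Dec 31, 2040 is 366 days inclusive.
366 = 7 × 52 + 2, so there are 52 full weeks plus 2 extra days.
Each full week contributes one Tuesday: 52 so far.
The 2 extra days are Sunday, Monday — none qualify.
Total: 52 + 0 = 52.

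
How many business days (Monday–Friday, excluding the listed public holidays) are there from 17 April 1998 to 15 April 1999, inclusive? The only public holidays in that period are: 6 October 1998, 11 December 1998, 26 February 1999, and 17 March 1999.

256

17 April 1998 is a Friday.
The range spans 364 days (inclusive of both endpoints).
364 = 7 × 52, so the span is exactly 52 full weeks.
Each full week contributes 5 weekdays (Mon–Fri): 52 × 5 = 260.
Holidays: 6 October 1998 (Tue); 11 December 1998 (Fri); 26 February 1999 (Fri); 17 March 1999 (Wed).
All 4 holidays fall on weekdays, so subtract 4.
Business days: 260 − 4 = 256.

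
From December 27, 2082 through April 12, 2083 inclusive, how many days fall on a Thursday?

15 Thursdays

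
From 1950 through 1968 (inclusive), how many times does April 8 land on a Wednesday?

Day of week of April 8 in each year:
1950: Sat, 1951: Sun, 1952: Tue, 1953: Wed ✓, 1954: Thu, 1955: Fri, 1956: Sun, 1957: Mon, 1958: Tue, 1959: Wed ✓, 1960: Fri, 1961: Sat, 1962: Sun, 1963: Mon, 1964: Wed ✓, 1965: Thu, 1966: Fri, 1967: Sat, 1968: Mon
Wednesdays: 1953, 1959, 1964.

3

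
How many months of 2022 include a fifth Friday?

A month has five Fridays exactly when Friday falls within its first (length − 28) days.
Jan: 31 days, starts Sat → 5 of Sat, Sun, Mon
Feb: 28 days, starts Tue → 5 of (none)
Mar: 31 days, starts Tue → 5 of Tue, Wed, Thu
Apr: 30 days, starts Fri → 5 of Fri, Sat ✓
May: 31 days, starts Sun → 5 of Sun, Mon, Tue
Jun: 30 days, starts Wed → 5 of Wed, Thu
Jul: 31 days, starts Fri → 5 of Fri, Sat, Sun ✓
Aug: 31 days, starts Mon → 5 of Mon, Tue, Wed
Sep: 30 days, starts Thu → 5 of Thu, Fri ✓
Oct: 31 days, starts Sat → 5 of Sat, Sun, Mon
Nov: 30 days, starts Tue → 5 of Tue, Wed
Dec: 31 days, starts Thu → 5 of Thu, Fri, Sat ✓
Months with five Fridays: Apr, Jul, Sep, Dec.

4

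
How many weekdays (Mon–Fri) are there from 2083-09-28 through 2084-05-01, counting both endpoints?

155 weekdays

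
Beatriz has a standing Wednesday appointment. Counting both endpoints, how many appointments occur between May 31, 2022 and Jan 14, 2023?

33

May 31, 2022 is a Tuesday.
The range spans 229 days (inclusive of both endpoints).
229 = 7 × 32 + 5, so there are 32 full weeks plus 5 extra days.
Each full week contributes one Wednesday: 32 so far.
The 5 extra days are Tuesday, Wednesday, Thursday, Friday, Saturday — 1 of them qualifies.
Total: 32 + 1 = 33.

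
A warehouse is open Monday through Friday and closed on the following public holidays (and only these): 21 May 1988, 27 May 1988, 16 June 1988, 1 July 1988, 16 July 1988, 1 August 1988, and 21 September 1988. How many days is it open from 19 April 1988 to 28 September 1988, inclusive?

112

19 April 1988 is a Tuesday.
That's 163 days from start to end, counting both.
163 = 7 × 23 + 2, so there are 23 full weeks plus 2 extra days.
Each full week contributes 5 weekdays (Mon–Fri): 23 × 5 = 115.
The 2 extra days are Tue, Wed — 2 of them qualify.
Total: 115 + 2 = 117.
Holidays: 21 May 1988 (Sat); 27 May 1988 (Fri); 16 June 1988 (Thu); 1 July 1988 (Fri); 16 July 1988 (Sat); 1 August 1988 (Mon); 21 September 1988 (Wed).
5 of the 7 holidays fall on weekdays; the rest are weekends and were already excluded.
Business days: 117 − 5 = 112.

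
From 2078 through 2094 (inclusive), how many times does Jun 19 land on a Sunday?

2

Day of week of June 19 in each year:
2078: Sun ✓, 2079: Mon, 2080: Wed, 2081: Thu, 2082: Fri, 2083: Sat, 2084: Mon, 2085: Tue, 2086: Wed, 2087: Thu, 2088: Sat, 2089: Sun ✓, 2090: Mon, 2091: Tue, 2092: Thu, 2093: Fri, 2094: Sat
Sundays: 2078, 2089.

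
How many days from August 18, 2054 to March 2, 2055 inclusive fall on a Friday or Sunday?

56

August 18, 2054 is a Tuesday.
The range spans 197 days (inclusive of both endpoints).
197 = 7 × 28 + 1, so there are 28 full weeks plus 1 extra day.
Each full week contributes 2 days from the set (Fri, Sun): 28 × 2 = 56.
The 1 extra day is Tue — none qualify.
Total: 56 + 0 = 56.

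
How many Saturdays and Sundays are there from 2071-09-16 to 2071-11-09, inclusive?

16

2071-09-16 is a Wednesday.
The range spans 55 days (inclusive of both endpoints).
55 = 7 × 7 + 6, so there are 7 full weeks plus 6 extra days.
Each full week contributes 2 weekend days (Sat, Sun): 7 × 2 = 14.
The 6 extra days are Wed, Thu, Fri, Sat, Sun, Mon — 2 of them qualify.
Total: 14 + 2 = 16.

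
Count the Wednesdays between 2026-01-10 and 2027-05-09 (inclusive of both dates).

2026-01-10 is a Saturday.
From 2026-01-10 to 2027-05-09 is 485 days inclusive.
485 = 7 × 69 + 2, so there are 69 full weeks plus 2 extra days.
Each full week contributes one Wednesday: 69 so far.
The 2 extra days are Sat, Sun — none qualify.
Total: 69 + 0 = 69.

69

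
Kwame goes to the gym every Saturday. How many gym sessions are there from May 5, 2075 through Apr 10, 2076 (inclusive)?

48

May 5, 2075 is a Sunday.
From May 5, 2075 to Apr 10, 2076 is 342 days inclusive.
342 = 7 × 48 + 6, so there are 48 full weeks plus 6 extra days.
Each full week contributes one Saturday: 48 so far.
The 6 extra days are Sunday, Monday, Tuesday, Wednesday, Thursday, Friday — none qualify.
Total: 48 + 0 = 48.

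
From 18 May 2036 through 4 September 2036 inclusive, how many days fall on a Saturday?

18 May 2036 is a Sunday.
That's 110 days from start to end, counting both.
110 = 7 × 15 + 5, so there are 15 full weeks plus 5 extra days.
Each full week contributes one Saturday: 15 so far.
The 5 extra days are Sun, Mon, Tue, Wed, Thu — none qualify.
Total: 15 + 0 = 15.

15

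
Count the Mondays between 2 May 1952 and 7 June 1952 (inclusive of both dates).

5

2 May 1952 is a Friday.
From 2 May 1952 to 7 June 1952 is 37 days inclusive.
37 = 7 × 5 + 2, so there are 5 full weeks plus 2 extra days.
Each full week contributes one Monday: 5 so far.
The 2 extra days are Fri, Sat — none qualify.
Total: 5 + 0 = 5.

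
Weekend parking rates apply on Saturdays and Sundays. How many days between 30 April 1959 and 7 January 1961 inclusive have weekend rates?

30 April 1959 is a Thursday.
The range spans 619 days (inclusive of both endpoints).
619 = 7 × 88 + 3, so there are 88 full weeks plus 3 extra days.
Each full week contributes 2 weekend days (Sat, Sun): 88 × 2 = 176.
The 3 extra days are Thu, Fri, Sat — 1 of them qualifies.
Total: 176 + 1 = 177.

177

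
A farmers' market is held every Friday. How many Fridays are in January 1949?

4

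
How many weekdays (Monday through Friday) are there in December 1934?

21 weekdays

December 1, 1934 is a Saturday.
From December 1, 1934 to December 31, 1934 is 31 days inclusive.
31 = 7 × 4 + 3, so there are 4 full weeks plus 3 extra days.
Each full week contributes 5 weekdays (Mon–Fri): 4 × 5 = 20.
The 3 extra days are Saturday, Sunday, Monday — 1 of them qualifies.
Total: 20 + 1 = 21.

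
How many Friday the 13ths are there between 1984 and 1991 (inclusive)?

16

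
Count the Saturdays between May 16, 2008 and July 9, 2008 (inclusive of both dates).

8

May 16, 2008 is a Friday.
From May 16, 2008 to July 9, 2008 is 55 days inclusive.
55 = 7 × 7 + 6, so there are 7 full weeks plus 6 extra days.
Each full week contributes one Saturday: 7 so far.
The 6 extra days are Friday, Saturday, Sunday, Monday, Tuesday, Wednesday — 1 of them qualifies.
Total: 7 + 1 = 8.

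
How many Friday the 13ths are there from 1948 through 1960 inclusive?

Friday-the-13ths by year:
1948: Feb, Aug
1949: May
1950: Jan, Oct
1951: Apr, Jul
1952: Jun
1953: Feb, Mar, Nov
1954: Aug
1955: May
1956: Jan, Apr, Jul
1957: Sep, Dec
1958: Jun
1959: Feb, Mar, Nov
1960: May

23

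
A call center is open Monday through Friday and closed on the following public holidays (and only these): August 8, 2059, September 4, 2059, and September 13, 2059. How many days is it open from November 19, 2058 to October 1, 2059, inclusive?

225 working days

November 19, 2058 is a Tuesday.
That's 317 days from start to end, counting both.
317 = 7 × 45 + 2, so there are 45 full weeks plus 2 extra days.
Each full week contributes 5 weekdays (Mon–Fri): 45 × 5 = 225.
The 2 extra days are Tuesday, Wednesday — 2 of them qualify.
Total: 225 + 2 = 227.
Holidays: August 8, 2059 (Fri); September 4, 2059 (Thu); September 13, 2059 (Sat).
2 of the 3 holidays fall on weekdays; the rest are weekends and were already excluded.
Business days: 227 − 2 = 225.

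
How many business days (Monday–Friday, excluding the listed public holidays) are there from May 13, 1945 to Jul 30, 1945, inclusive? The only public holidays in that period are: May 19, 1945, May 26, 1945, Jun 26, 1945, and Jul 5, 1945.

54

May 13, 1945 is a Sunday.
The range spans 79 days (inclusive of both endpoints).
79 = 7 × 11 + 2, so there are 11 full weeks plus 2 extra days.
Each full week contributes 5 weekdays (Mon–Fri): 11 × 5 = 55.
The 2 extra days are Sunday, Monday — 1 of them qualifies.
Total: 55 + 1 = 56.
Holidays: May 19, 1945 (Sat); May 26, 1945 (Sat); Jun 26, 1945 (Tue); Jul 5, 1945 (Thu).
2 of the 4 holidays fall on weekdays; the rest are weekends and were already excluded.
Business days: 56 − 2 = 54.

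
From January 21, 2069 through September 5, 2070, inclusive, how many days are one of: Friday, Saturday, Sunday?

January 21, 2069 is a Monday.
That's 593 days from start to end, counting both.
593 = 7 × 84 + 5, so there are 84 full weeks plus 5 extra days.
Each full week contributes 3 days from the set (Fri, Sat, Sun): 84 × 3 = 252.
The 5 extra days are Monday, Tuesday, Wednesday, Thursday, Friday — 1 of them qualifies.
Total: 252 + 1 = 253.

253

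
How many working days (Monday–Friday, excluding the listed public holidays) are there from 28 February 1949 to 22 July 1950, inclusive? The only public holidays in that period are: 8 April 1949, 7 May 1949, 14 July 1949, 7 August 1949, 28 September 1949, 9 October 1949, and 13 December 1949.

28 February 1949 is a Monday.
That's 510 days from start to end, counting both.
510 = 7 × 72 + 6, so there are 72 full weeks plus 6 extra days.
Each full week contributes 5 weekdays (Mon–Fri): 72 × 5 = 360.
The 6 extra days are Mon, Tue, Wed, Thu, Fri, Sat — 5 of them qualify.
Total: 360 + 5 = 365.
Holidays: 8 April 1949 (Fri); 7 May 1949 (Sat); 14 July 1949 (Thu); 7 August 1949 (Sun); 28 September 1949 (Wed); 9 October 1949 (Sun); 13 December 1949 (Tue).
4 of the 7 holidays fall on weekdays; the rest are weekends and were already excluded.
Business days: 365 − 4 = 361.

361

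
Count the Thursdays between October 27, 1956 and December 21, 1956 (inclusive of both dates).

8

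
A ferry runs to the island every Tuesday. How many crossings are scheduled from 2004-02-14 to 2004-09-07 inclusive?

30 Tuesdays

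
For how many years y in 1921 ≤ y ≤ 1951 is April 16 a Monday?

5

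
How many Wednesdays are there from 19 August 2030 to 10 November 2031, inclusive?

19 August 2030 is a Monday.
The range spans 449 days (inclusive of both endpoints).
449 = 7 × 64 + 1, so there are 64 full weeks plus 1 extra day.
Each full week contributes one Wednesday: 64 so far.
The 1 extra day is Monday — none qualify.
Total: 64 + 0 = 64.

64 Wednesdays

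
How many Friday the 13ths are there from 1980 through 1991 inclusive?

Friday-the-13ths by year:
1980: Jun
1981: Feb, Mar, Nov
1982: Aug
1983: May
1984: Jan, Apr, Jul
1985: Sep, Dec
1986: Jun
1987: Feb, Mar, Nov
1988: May
1989: Jan, Oct
1990: Apr, Jul
1991: Sep, Dec

22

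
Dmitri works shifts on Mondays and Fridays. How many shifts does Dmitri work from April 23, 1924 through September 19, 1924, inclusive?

April 23, 1924 is a Wednesday.
That's 150 days from start to end, counting both.
150 = 7 × 21 + 3, so there are 21 full weeks plus 3 extra days.
Each full week contributes 2 days from the set (Mon, Fri): 21 × 2 = 42.
The 3 extra days are Wednesday, Thursday, Friday — 1 of them qualifies.
Total: 42 + 1 = 43.

43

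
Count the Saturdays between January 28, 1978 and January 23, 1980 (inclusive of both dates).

104

January 28, 1978 is a Saturday.
The range spans 726 days (inclusive of both endpoints).
726 = 7 × 103 + 5, so there are 103 full weeks plus 5 extra days.
Each full week contributes one Saturday: 103 so far.
The 5 extra days are Saturday, Sunday, Monday, Tuesday, Wednesday — 1 of them qualifies.
Total: 103 + 1 = 104.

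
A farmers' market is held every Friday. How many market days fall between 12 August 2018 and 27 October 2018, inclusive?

11

12 August 2018 is a Sunday.
The range spans 77 days (inclusive of both endpoints).
77 = 7 × 11, so the span is exactly 11 full weeks.
Each full week contributes one Friday: 11 so far.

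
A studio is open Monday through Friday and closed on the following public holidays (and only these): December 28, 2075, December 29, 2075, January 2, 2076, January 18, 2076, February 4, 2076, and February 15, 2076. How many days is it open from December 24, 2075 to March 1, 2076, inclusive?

December 24, 2075 is a Tuesday.
That's 69 days from start to end, counting both.
69 = 7 × 9 + 6, so there are 9 full weeks plus 6 extra days.
Each full week contributes 5 weekdays (Mon–Fri): 9 × 5 = 45.
The 6 extra days are Tuesday, Wednesday, Thursday, Friday, Saturday, Sunday — 4 of them qualify.
Total: 45 + 4 = 49.
Holidays: December 28, 2075 (Sat); December 29, 2075 (Sun); January 2, 2076 (Thu); January 18, 2076 (Sat); February 4, 2076 (Tue); February 15, 2076 (Sat).
2 of the 6 holidays fall on weekdays; the rest are weekends and were already excluded.
Business days: 49 − 2 = 47.

47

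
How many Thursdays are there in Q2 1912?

13

April 1, 1912 is a Monday.
The range spans 91 days (inclusive of both endpoints).
91 = 7 × 13, so the span is exactly 13 full weeks.
Each full week contributes one Thursday: 13 so far.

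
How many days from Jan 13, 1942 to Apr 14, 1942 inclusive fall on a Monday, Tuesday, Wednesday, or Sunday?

Jan 13, 1942 is a Tuesday.
That's 92 days from start to end, counting both.
92 = 7 × 13 + 1, so there are 13 full weeks plus 1 extra day.
Each full week contributes 4 days from the set (Mon, Tue, Wed, Sun): 13 × 4 = 52.
The 1 extra day is Tue — 1 of them qualifies.
Total: 52 + 1 = 53.

53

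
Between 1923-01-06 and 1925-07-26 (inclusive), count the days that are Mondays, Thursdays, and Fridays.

1923-01-06 is a Saturday.
From 1923-01-06 to 1925-07-26 is 933 days inclusive.
933 = 7 × 133 + 2, so there are 133 full weeks plus 2 extra days.
Each full week contributes 3 days from the set (Mon, Thu, Fri): 133 × 3 = 399.
The 2 extra days are Sat, Sun — none qualify.
Total: 399 + 0 = 399.

399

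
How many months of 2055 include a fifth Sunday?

A month has five Sundays exactly when Sunday falls within its first (length − 28) days.
Jan: 31 days, starts Fri → 5 of Fri, Sat, Sun ✓
Feb: 28 days, starts Mon → 5 of (none)
Mar: 31 days, starts Mon → 5 of Mon, Tue, Wed
Apr: 30 days, starts Thu → 5 of Thu, Fri
May: 31 days, starts Sat → 5 of Sat, Sun, Mon ✓
Jun: 30 days, starts Tue → 5 of Tue, Wed
Jul: 31 days, starts Thu → 5 of Thu, Fri, Sat
Aug: 31 days, starts Sun → 5 of Sun, Mon, Tue ✓
Sep: 30 days, starts Wed → 5 of Wed, Thu
Oct: 31 days, starts Fri → 5 of Fri, Sat, Sun ✓
Nov: 30 days, starts Mon → 5 of Mon, Tue
Dec: 31 days, starts Wed → 5 of Wed, Thu, Fri
Months with five Sundays: Jan, May, Aug, Oct.

4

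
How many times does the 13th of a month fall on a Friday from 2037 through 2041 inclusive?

Friday-the-13ths by year:
2037: Feb, Mar, Nov
2038: Aug
2039: May
2040: Jan, Apr, Jul
2041: Sep, Dec

10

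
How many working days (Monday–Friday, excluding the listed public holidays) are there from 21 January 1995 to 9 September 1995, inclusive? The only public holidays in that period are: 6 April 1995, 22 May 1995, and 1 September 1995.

21 January 1995 is a Saturday.
From 21 January 1995 to 9 September 1995 is 232 days inclusive.
232 = 7 × 33 + 1, so there are 33 full weeks plus 1 extra day.
Each full week contributes 5 weekdays (Mon–Fri): 33 × 5 = 165.
The 1 extra day is Sat — none qualify.
Total: 165 + 0 = 165.
Holidays: 6 April 1995 (Thu); 22 May 1995 (Mon); 1 September 1995 (Fri).
All 3 holidays fall on weekdays, so subtract 3.
Business days: 165 − 3 = 162.

162 working days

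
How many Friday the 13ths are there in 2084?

1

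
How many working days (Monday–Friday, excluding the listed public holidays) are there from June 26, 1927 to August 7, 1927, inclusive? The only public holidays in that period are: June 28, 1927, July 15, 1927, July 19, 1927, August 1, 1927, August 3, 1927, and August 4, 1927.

24 working days

June 26, 1927 is a Sunday.
That's 43 days from start to end, counting both.
43 = 7 × 6 + 1, so there are 6 full weeks plus 1 extra day.
Each full week contributes 5 weekdays (Mon–Fri): 6 × 5 = 30.
The 1 extra day is Sunday — none qualify.
Total: 30 + 0 = 30.
Holidays: June 28, 1927 (Tue); July 15, 1927 (Fri); July 19, 1927 (Tue); August 1, 1927 (Mon); August 3, 1927 (Wed); August 4, 1927 (Thu).
All 6 holidays fall on weekdays, so subtract 6.
Business days: 30 − 6 = 24.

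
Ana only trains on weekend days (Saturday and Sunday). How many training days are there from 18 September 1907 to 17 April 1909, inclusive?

165

18 September 1907 is a Wednesday.
From 18 September 1907 to 17 April 1909 is 578 days inclusive.
578 = 7 × 82 + 4, so there are 82 full weeks plus 4 extra days.
Each full week contributes 2 weekend days (Sat, Sun): 82 × 2 = 164.
The 4 extra days are Wednesday, Thursday, Friday, Saturday — 1 of them qualifies.
Total: 164 + 1 = 165.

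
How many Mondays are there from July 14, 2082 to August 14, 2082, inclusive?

July 14, 2082 is a Tuesday.
That's 32 days from start to end, counting both.
32 = 7 × 4 + 4, so there are 4 full weeks plus 4 extra days.
Each full week contributes one Monday: 4 so far.
The 4 extra days are Tue, Wed, Thu, Fri — none qualify.
Total: 4 + 0 = 4.

4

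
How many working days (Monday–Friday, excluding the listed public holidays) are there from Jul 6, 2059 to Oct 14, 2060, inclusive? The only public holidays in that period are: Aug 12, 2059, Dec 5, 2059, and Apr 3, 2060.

Jul 6, 2059 is a Sunday.
The range spans 467 days (inclusive of both endpoints).
467 = 7 × 66 + 5, so there are 66 full weeks plus 5 extra days.
Each full week contributes 5 weekdays (Mon–Fri): 66 × 5 = 330.
The 5 extra days are Sun, Mon, Tue, Wed, Thu — 4 of them qualify.
Total: 330 + 4 = 334.
Holidays: Aug 12, 2059 (Tue); Dec 5, 2059 (Fri); Apr 3, 2060 (Sat).
2 of the 3 holidays fall on weekdays; the rest are weekends and were already excluded.
Business days: 334 − 2 = 332.

332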